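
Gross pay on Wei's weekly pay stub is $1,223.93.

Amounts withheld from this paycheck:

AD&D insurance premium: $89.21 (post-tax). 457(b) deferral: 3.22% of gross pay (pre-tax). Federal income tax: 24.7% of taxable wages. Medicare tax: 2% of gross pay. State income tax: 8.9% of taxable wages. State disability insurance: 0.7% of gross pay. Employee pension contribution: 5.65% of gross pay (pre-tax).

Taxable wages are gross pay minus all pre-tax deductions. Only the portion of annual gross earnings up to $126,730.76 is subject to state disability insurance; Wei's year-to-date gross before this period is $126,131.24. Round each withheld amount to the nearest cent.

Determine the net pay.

$622.71

457(b) deferral: $1,223.93 × 0.0322 = $39.41
Employee pension contribution: $1,223.93 × 0.0565 = $69.15
Pre-tax total = $39.41 + $69.15 = $108.56
Taxable wages = $1,223.93 − $108.56 = $1,115.37
State income tax: $1,115.37 × 0.089 = $99.27
Federal income tax: $1,115.37 × 0.247 = $275.50
State disability insurance: only $126,730.76 − $126,131.24 = $599.52 of this check is subject → $599.52 × 0.007 = $4.20
Medicare tax: $1,223.93 × 0.02 = $24.48
AD&D insurance premium: $89.21
Total deductions = $39.41 + $69.15 + $99.27 + $275.50 + $4.20 + $24.48 + $89.21 = $601.22
Net pay = $1,223.93 − $601.22 = $622.71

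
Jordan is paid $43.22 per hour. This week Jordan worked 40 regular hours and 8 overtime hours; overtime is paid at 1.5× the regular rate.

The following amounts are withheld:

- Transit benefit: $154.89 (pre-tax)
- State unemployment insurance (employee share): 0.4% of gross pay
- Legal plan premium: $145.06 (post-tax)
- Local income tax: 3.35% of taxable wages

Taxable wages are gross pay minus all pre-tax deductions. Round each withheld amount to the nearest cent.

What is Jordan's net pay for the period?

$1,868.40

Regular pay: 40 × $43.22 = $1,728.80
Overtime pay: 8 × $43.22 × 1.5 = $518.64
Gross pay = $1,728.80 + $518.64 = $2,247.44
Transit benefit: $154.89
Taxable wages = $2,247.44 − $154.89 = $2,092.55
Local income tax: $2,092.55 × 0.0335 = $70.10
State unemployment insurance (employee share): $2,247.44 × 0.004 = $8.99
Legal plan premium: $145.06
Total deductions = $154.89 + $70.10 + $8.99 + $145.06 = $379.04
Net pay = $2,247.44 − $379.04 = $1,868.40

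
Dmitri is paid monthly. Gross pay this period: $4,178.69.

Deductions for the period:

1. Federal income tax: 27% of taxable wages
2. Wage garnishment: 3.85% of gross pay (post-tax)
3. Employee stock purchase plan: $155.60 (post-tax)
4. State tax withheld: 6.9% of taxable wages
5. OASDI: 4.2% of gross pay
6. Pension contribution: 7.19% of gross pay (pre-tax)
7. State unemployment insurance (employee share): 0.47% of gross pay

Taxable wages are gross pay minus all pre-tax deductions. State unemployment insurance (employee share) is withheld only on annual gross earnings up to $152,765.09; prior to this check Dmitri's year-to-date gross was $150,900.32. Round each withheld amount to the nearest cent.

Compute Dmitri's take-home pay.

Pension contribution: $4,178.69 × 0.0719 = $300.45
Taxable wages = $4,178.69 − $300.45 = $3,878.24
Federal income tax: $3,878.24 × 0.27 = $1,047.12
State tax withheld: $3,878.24 × 0.069 = $267.60
OASDI: $4,178.69 × 0.042 = $175.50
State unemployment insurance (employee share): only $152,765.09 − $150,900.32 = $1,864.77 of this check is subject → $1,864.77 × 0.0047 = $8.76
Wage garnishment: $4,178.69 × 0.0385 = $160.88
Employee stock purchase plan: $155.60
Total deductions = $300.45 + $1,047.12 + $267.60 + $175.50 + $8.76 + $160.88 + $155.60 = $2,115.91
Net pay = $4,178.69 − $2,115.91 = $2,062.78

$2,062.78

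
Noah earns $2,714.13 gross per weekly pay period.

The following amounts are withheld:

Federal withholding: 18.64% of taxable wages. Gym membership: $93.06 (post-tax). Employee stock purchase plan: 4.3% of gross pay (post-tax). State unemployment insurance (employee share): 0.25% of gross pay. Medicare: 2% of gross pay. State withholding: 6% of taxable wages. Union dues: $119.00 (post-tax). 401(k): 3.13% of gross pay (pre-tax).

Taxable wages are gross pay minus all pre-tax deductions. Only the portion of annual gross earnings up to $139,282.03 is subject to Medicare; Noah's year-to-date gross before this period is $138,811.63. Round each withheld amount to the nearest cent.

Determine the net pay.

401(k): $2,714.13 × 0.0313 = $84.95
Taxable wages = $2,714.13 − $84.95 = $2,629.18
State withholding: $2,629.18 × 0.06 = $157.75
Federal withholding: $2,629.18 × 0.1864 = $490.08
Medicare: only $139,282.03 − $138,811.63 = $470.40 of this check is subject → $470.40 × 0.02 = $9.41
State unemployment insurance (employee share): $2,714.13 × 0.0025 = $6.79
Gym membership: $93.06
Union dues: $119.00
Employee stock purchase plan: $2,714.13 × 0.043 = $116.71
Total deductions = $84.95 + $157.75 + $490.08 + $9.41 + $6.79 + $93.06 + $119.00 + $116.71 = $1,077.75
Net pay = $2,714.13 − $1,077.75 = $1,636.38

$1,636.38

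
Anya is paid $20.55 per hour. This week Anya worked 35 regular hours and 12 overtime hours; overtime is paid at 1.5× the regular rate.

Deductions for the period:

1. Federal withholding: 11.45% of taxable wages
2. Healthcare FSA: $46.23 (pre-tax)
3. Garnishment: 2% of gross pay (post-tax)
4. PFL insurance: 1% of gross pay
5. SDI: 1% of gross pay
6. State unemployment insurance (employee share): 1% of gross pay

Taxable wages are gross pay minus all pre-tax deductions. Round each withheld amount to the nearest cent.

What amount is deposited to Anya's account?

$869.06

Regular pay: 35 × $20.55 = $719.25
Overtime pay: 12 × $20.55 × 1.5 = $369.90
Gross pay = $719.25 + $369.90 = $1089.15
Healthcare FSA: $46.23
Taxable wages = $1089.15 − $46.23 = $1042.92
Federal withholding: $1042.92 × 0.1145 = $119.41
State unemployment insurance (employee share): $1089.15 × 0.01 = $10.89
PFL insurance: $1089.15 × 0.01 = $10.89
SDI: $1089.15 × 0.01 = $10.89
Garnishment: $1089.15 × 0.02 = $21.78
Total deductions = $46.23 + $119.41 + $10.89 + $10.89 + $10.89 + $21.78 = $220.09
Net pay = $1089.15 − $220.09 = $869.06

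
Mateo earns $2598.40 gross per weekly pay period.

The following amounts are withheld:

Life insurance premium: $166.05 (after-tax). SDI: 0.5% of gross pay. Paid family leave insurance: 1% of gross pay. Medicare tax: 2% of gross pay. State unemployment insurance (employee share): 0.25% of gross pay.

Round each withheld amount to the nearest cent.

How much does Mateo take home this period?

$2334.91

State unemployment insurance (employee share): $2598.40 × 0.0025 = $6.50
Paid family leave insurance: $2598.40 × 0.01 = $25.98
Medicare tax: $2598.40 × 0.02 = $51.97
SDI: $2598.40 × 0.005 = $12.99
Life insurance premium: $166.05
Total deductions = $6.50 + $25.98 + $51.97 + $12.99 + $166.05 = $263.49
Net pay = $2598.40 − $263.49 = $2334.91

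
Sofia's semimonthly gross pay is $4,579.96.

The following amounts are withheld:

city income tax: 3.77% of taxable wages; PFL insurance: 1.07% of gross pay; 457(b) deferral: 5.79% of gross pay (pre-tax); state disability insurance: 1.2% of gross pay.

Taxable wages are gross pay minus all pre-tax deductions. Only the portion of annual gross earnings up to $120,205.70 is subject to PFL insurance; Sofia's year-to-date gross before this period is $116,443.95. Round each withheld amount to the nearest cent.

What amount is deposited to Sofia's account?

457(b) deferral: $4,579.96 × 0.0579 = $265.18
Taxable wages = $4,579.96 − $265.18 = $4,314.78
City income tax: $4,314.78 × 0.0377 = $162.67
State disability insurance: $4,579.96 × 0.012 = $54.96
PFL insurance: only $120,205.70 − $116,443.95 = $3,761.75 of this check is subject → $3,761.75 × 0.0107 = $40.25
Total deductions = $265.18 + $162.67 + $54.96 + $40.25 = $523.06
Net pay = $4,579.96 − $523.06 = $4,056.90

$4,056.90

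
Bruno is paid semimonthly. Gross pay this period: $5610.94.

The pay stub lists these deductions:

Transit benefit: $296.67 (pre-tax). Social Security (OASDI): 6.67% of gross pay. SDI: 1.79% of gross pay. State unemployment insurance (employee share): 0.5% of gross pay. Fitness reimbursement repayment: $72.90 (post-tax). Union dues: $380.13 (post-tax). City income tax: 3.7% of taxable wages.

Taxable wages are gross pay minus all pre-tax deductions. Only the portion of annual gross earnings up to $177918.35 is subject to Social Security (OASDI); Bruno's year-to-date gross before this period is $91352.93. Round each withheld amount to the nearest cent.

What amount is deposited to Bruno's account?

$4161.87

Transit benefit: $296.67
Taxable wages = $5610.94 − $296.67 = $5314.27
City income tax: $5314.27 × 0.037 = $196.63
SDI: $5610.94 × 0.0179 = $100.44
Social Security (OASDI): cap not yet reached, full $5610.94 is subject → $5610.94 × 0.0667 = $374.25
State unemployment insurance (employee share): $5610.94 × 0.005 = $28.05
Fitness reimbursement repayment: $72.90
Union dues: $380.13
Total deductions = $296.67 + $196.63 + $100.44 + $374.25 + $28.05 + $72.90 + $380.13 = $1449.07
Net pay = $5610.94 − $1449.07 = $4161.87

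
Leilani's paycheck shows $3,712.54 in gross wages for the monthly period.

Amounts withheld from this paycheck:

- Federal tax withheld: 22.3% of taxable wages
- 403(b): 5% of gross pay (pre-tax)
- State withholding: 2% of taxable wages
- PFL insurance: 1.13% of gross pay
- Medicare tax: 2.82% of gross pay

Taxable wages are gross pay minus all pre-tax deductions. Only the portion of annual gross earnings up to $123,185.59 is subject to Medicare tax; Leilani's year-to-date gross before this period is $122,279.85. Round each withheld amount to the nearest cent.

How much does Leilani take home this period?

$2,602.38

403(b): $3,712.54 × 0.05 = $185.63
Taxable wages = $3,712.54 − $185.63 = $3,526.91
State withholding: $3,526.91 × 0.02 = $70.54
Federal tax withheld: $3,526.91 × 0.223 = $786.50
PFL insurance: $3,712.54 × 0.0113 = $41.95
Medicare tax: only $123,185.59 − $122,279.85 = $905.74 of this check is subject → $905.74 × 0.0282 = $25.54
Total deductions = $185.63 + $70.54 + $786.50 + $41.95 + $25.54 = $1,110.16
Net pay = $3,712.54 − $1,110.16 = $2,602.38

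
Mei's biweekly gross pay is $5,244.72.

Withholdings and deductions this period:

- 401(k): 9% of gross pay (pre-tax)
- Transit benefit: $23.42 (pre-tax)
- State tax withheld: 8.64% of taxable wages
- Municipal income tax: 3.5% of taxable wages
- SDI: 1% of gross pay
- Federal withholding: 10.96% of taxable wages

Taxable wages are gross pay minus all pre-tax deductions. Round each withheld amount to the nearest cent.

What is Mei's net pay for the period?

$3,599.75

401(k): $5,244.72 × 0.09 = $472.02
Transit benefit: $23.42
Pre-tax total = $472.02 + $23.42 = $495.44
Taxable wages = $5,244.72 − $495.44 = $4,749.28
Federal withholding: $4,749.28 × 0.1096 = $520.52
State tax withheld: $4,749.28 × 0.0864 = $410.34
Municipal income tax: $4,749.28 × 0.035 = $166.22
SDI: $5,244.72 × 0.01 = $52.45
Total deductions = $472.02 + $23.42 + $520.52 + $410.34 + $166.22 + $52.45 = $1,644.97
Net pay = $5,244.72 − $1,644.97 = $3,599.75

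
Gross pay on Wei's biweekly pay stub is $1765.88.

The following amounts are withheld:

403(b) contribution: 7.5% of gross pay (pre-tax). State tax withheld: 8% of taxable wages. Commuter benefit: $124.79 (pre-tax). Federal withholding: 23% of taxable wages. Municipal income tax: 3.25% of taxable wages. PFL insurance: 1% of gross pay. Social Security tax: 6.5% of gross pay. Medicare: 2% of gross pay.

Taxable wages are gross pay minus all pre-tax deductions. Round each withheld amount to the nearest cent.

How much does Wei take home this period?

$824.18

Commuter benefit: $124.79
403(b) contribution: $1765.88 × 0.075 = $132.44
Pre-tax total = $124.79 + $132.44 = $257.23
Taxable wages = $1765.88 − $257.23 = $1508.65
Municipal income tax: $1508.65 × 0.0325 = $49.03
Federal withholding: $1508.65 × 0.23 = $346.99
State tax withheld: $1508.65 × 0.08 = $120.69
PFL insurance: $1765.88 × 0.01 = $17.66
Social Security tax: $1765.88 × 0.065 = $114.78
Medicare: $1765.88 × 0.02 = $35.32
Total deductions = $124.79 + $132.44 + $49.03 + $346.99 + $120.69 + $17.66 + $114.78 + $35.32 = $941.70
Net pay = $1765.88 − $941.70 = $824.18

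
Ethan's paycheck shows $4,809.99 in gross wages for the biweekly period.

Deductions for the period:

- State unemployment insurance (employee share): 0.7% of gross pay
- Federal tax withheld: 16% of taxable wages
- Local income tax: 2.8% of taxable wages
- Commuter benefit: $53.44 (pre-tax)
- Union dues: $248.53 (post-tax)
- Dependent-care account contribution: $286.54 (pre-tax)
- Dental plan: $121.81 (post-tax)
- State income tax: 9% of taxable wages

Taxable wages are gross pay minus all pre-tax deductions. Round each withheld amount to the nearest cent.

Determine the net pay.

$2,823.34

Dependent-care account contribution: $286.54
Commuter benefit: $53.44
Pre-tax total = $286.54 + $53.44 = $339.98
Taxable wages = $4,809.99 − $339.98 = $4,470.01
State income tax: $4,470.01 × 0.09 = $402.30
Federal tax withheld: $4,470.01 × 0.16 = $715.20
Local income tax: $4,470.01 × 0.028 = $125.16
State unemployment insurance (employee share): $4,809.99 × 0.007 = $33.67
Dental plan: $121.81
Union dues: $248.53
Total deductions = $286.54 + $53.44 + $402.30 + $715.20 + $125.16 + $33.67 + $121.81 + $248.53 = $1,986.65
Net pay = $4,809.99 − $1,986.65 = $2,823.34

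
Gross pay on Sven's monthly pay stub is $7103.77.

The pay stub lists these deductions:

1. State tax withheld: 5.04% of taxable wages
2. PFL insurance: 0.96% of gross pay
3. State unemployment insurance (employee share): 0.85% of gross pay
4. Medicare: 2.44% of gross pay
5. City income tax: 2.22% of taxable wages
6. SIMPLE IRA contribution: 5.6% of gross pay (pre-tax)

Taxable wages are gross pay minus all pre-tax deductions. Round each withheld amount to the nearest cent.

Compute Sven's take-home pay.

$5917.20

SIMPLE IRA contribution: $7103.77 × 0.056 = $397.81
Taxable wages = $7103.77 − $397.81 = $6705.96
City income tax: $6705.96 × 0.0222 = $148.87
State tax withheld: $6705.96 × 0.0504 = $337.98
State unemployment insurance (employee share): $7103.77 × 0.0085 = $60.38
PFL insurance: $7103.77 × 0.0096 = $68.20
Medicare: $7103.77 × 0.0244 = $173.33
Total deductions = $397.81 + $148.87 + $337.98 + $60.38 + $68.20 + $173.33 = $1186.57
Net pay = $7103.77 − $1186.57 = $5917.20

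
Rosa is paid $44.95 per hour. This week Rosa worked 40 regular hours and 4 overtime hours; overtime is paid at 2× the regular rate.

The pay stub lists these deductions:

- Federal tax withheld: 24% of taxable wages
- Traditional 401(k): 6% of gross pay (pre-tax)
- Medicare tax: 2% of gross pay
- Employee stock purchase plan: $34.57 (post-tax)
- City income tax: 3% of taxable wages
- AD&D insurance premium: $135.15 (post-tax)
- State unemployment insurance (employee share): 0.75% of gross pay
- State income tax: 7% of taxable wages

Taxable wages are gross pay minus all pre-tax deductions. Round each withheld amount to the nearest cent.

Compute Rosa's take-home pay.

$1,109.53

Regular pay: 40 × $44.95 = $1,798.00
Overtime pay: 4 × $44.95 × 2 = $359.60
Gross pay = $1,798.00 + $359.60 = $2,157.60
Traditional 401(k): $2,157.60 × 0.06 = $129.46
Taxable wages = $2,157.60 − $129.46 = $2,028.14
State income tax: $2,028.14 × 0.07 = $141.97
City income tax: $2,028.14 × 0.03 = $60.84
Federal tax withheld: $2,028.14 × 0.24 = $486.75
Medicare tax: $2,157.60 × 0.02 = $43.15
State unemployment insurance (employee share): $2,157.60 × 0.0075 = $16.18
Employee stock purchase plan: $34.57
AD&D insurance premium: $135.15
Total deductions = $129.46 + $141.97 + $60.84 + $486.75 + $43.15 + $16.18 + $34.57 + $135.15 = $1,048.07
Net pay = $2,157.60 − $1,048.07 = $1,109.53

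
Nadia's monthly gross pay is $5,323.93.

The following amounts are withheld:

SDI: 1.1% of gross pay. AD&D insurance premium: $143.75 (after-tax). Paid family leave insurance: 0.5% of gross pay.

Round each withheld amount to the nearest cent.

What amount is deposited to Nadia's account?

$5,095.00

SDI: $5,323.93 × 0.011 = $58.56
Paid family leave insurance: $5,323.93 × 0.005 = $26.62
AD&D insurance premium: $143.75
Total deductions = $58.56 + $26.62 + $143.75 = $228.93
Net pay = $5,323.93 − $228.93 = $5,095.00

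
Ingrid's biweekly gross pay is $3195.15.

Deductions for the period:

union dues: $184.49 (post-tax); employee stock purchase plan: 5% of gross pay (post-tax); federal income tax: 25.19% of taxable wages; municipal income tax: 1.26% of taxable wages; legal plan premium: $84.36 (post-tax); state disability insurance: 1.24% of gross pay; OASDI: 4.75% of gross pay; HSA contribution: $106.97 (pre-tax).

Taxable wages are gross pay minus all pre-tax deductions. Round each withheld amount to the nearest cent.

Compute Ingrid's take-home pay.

$1651.36

HSA contribution: $106.97
Taxable wages = $3195.15 − $106.97 = $3088.18
Federal income tax: $3088.18 × 0.2519 = $777.91
Municipal income tax: $3088.18 × 0.0126 = $38.91
State disability insurance: $3195.15 × 0.0124 = $39.62
OASDI: $3195.15 × 0.0475 = $151.77
Legal plan premium: $84.36
Union dues: $184.49
Employee stock purchase plan: $3195.15 × 0.05 = $159.76
Total deductions = $106.97 + $777.91 + $38.91 + $39.62 + $151.77 + $84.36 + $184.49 + $159.76 = $1543.79
Net pay = $3195.15 − $1543.79 = $1651.36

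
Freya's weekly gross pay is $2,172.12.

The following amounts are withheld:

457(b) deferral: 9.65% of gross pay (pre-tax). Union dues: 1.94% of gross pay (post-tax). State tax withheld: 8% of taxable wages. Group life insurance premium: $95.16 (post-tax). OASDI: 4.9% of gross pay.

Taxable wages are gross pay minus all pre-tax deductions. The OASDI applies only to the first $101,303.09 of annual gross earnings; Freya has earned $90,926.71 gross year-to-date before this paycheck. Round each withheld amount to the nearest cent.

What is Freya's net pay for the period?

457(b) deferral: $2,172.12 × 0.0965 = $209.61
Taxable wages = $2,172.12 − $209.61 = $1,962.51
State tax withheld: $1,962.51 × 0.08 = $157.00
OASDI: cap not yet reached, full $2,172.12 is subject → $2,172.12 × 0.049 = $106.43
Group life insurance premium: $95.16
Union dues: $2,172.12 × 0.0194 = $42.14
Total deductions = $209.61 + $157.00 + $106.43 + $95.16 + $42.14 = $610.34
Net pay = $2,172.12 − $610.34 = $1,561.78

$1,561.78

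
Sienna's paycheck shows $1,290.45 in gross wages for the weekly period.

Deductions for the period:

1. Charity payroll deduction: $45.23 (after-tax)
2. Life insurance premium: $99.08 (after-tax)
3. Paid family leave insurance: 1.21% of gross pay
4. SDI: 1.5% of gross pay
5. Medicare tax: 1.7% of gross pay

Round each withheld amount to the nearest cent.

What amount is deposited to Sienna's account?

SDI: $1,290.45 × 0.015 = $19.36
Medicare tax: $1,290.45 × 0.017 = $21.94
Paid family leave insurance: $1,290.45 × 0.0121 = $15.61
Life insurance premium: $99.08
Charity payroll deduction: $45.23
Total deductions = $19.36 + $21.94 + $15.61 + $99.08 + $45.23 = $201.22
Net pay = $1,290.45 − $201.22 = $1,089.23

$1,089.23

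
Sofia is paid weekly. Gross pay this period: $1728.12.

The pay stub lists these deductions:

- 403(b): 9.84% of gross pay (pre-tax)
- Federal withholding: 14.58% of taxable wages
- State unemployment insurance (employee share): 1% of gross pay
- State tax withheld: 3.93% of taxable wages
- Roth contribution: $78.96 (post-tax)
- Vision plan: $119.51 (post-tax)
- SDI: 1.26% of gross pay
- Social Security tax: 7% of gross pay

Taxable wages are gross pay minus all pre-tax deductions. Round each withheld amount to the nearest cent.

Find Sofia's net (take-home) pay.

$911.18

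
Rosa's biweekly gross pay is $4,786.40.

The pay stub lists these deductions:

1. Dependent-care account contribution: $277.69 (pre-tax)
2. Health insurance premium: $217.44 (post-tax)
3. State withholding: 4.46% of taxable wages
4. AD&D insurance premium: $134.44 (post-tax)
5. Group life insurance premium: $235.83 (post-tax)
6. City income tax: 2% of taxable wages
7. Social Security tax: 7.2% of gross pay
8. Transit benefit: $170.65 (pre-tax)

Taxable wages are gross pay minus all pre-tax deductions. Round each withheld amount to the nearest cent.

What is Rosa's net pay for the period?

Transit benefit: $170.65
Dependent-care account contribution: $277.69
Pre-tax total = $170.65 + $277.69 = $448.34
Taxable wages = $4,786.40 − $448.34 = $4,338.06
State withholding: $4,338.06 × 0.0446 = $193.48
City income tax: $4,338.06 × 0.02 = $86.76
Social Security tax: $4,786.40 × 0.072 = $344.62
Group life insurance premium: $235.83
Health insurance premium: $217.44
AD&D insurance premium: $134.44
Total deductions = $170.65 + $277.69 + $193.48 + $86.76 + $344.62 + $235.83 + $217.44 + $134.44 = $1,660.91
Net pay = $4,786.40 − $1,660.91 = $3,125.49

$3,125.49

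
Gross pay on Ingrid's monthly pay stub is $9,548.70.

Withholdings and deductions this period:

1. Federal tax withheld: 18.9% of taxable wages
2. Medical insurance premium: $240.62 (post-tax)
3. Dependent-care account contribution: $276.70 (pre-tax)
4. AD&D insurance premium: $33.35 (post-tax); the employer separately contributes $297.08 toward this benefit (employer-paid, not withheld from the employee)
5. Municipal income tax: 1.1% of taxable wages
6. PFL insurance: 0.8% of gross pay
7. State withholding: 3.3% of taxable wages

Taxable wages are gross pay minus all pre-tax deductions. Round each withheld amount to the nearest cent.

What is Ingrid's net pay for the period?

Dependent-care account contribution: $276.70
Taxable wages = $9,548.70 − $276.70 = $9,272.00
Federal tax withheld: $9,272.00 × 0.189 = $1,752.41
Municipal income tax: $9,272.00 × 0.011 = $101.99
State withholding: $9,272.00 × 0.033 = $305.98
PFL insurance: $9,548.70 × 0.008 = $76.39
Medical insurance premium: $240.62
AD&D insurance premium: $33.35
(Employer's $297.08 toward AD&D insurance premium is not withheld from the employee.)
Total deductions = $276.70 + $1,752.41 + $101.99 + $305.98 + $76.39 + $240.62 + $33.35 = $2,787.44
Net pay = $9,548.70 − $2,787.44 = $6,761.26

$6,761.26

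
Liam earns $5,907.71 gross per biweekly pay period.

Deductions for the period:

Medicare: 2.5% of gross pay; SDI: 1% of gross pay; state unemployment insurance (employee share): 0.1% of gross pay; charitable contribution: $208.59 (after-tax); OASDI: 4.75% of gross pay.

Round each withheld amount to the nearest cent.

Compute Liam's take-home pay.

Medicare: $5,907.71 × 0.025 = $147.69
State unemployment insurance (employee share): $5,907.71 × 0.001 = $5.91
SDI: $5,907.71 × 0.01 = $59.08
OASDI: $5,907.71 × 0.0475 = $280.62
Charitable contribution: $208.59
Total deductions = $147.69 + $5.91 + $59.08 + $280.62 + $208.59 = $701.89
Net pay = $5,907.71 − $701.89 = $5,205.82

$5,205.82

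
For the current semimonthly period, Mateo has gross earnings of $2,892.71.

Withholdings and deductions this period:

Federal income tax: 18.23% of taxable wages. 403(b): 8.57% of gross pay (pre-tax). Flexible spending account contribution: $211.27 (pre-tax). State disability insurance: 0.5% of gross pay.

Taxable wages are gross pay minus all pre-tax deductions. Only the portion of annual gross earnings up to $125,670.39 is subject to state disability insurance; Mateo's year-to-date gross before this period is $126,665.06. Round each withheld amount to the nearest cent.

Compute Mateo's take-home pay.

$1,989.90

Flexible spending account contribution: $211.27
403(b): $2,892.71 × 0.0857 = $247.91
Pre-tax total = $211.27 + $247.91 = $459.18
Taxable wages = $2,892.71 − $459.18 = $2,433.53
Federal income tax: $2,433.53 × 0.1823 = $443.63
State disability insurance: annual cap $125,670.39 already reached (YTD $126,665.06), so $0.00
Total deductions = $211.27 + $247.91 + $443.63 + $0.00 = $902.81
Net pay = $2,892.71 − $902.81 = $1,989.90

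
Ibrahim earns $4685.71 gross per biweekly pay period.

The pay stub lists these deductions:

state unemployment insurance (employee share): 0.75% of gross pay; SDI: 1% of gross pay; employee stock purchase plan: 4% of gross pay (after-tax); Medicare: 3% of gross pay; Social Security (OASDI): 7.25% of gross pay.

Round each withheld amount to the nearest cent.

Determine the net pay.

SDI: $4685.71 × 0.01 = $46.86
Social Security (OASDI): $4685.71 × 0.0725 = $339.71
State unemployment insurance (employee share): $4685.71 × 0.0075 = $35.14
Medicare: $4685.71 × 0.03 = $140.57
Employee stock purchase plan: $4685.71 × 0.04 = $187.43
Total deductions = $46.86 + $339.71 + $35.14 + $140.57 + $187.43 = $749.71
Net pay = $4685.71 − $749.71 = $3936.00

$3936.00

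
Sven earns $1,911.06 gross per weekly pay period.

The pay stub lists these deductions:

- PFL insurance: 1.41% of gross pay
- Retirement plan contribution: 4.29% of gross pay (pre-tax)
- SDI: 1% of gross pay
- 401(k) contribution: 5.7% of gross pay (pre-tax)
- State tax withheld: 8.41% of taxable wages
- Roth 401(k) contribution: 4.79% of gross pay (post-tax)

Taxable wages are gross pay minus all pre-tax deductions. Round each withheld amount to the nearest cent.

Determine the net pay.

Retirement plan contribution: $1,911.06 × 0.0429 = $81.98
401(k) contribution: $1,911.06 × 0.057 = $108.93
Pre-tax total = $81.98 + $108.93 = $190.91
Taxable wages = $1,911.06 − $190.91 = $1,720.15
State tax withheld: $1,720.15 × 0.0841 = $144.66
SDI: $1,911.06 × 0.01 = $19.11
PFL insurance: $1,911.06 × 0.0141 = $26.95
Roth 401(k) contribution: $1,911.06 × 0.0479 = $91.54
Total deductions = $81.98 + $108.93 + $144.66 + $19.11 + $26.95 + $91.54 = $473.17
Net pay = $1,911.06 − $473.17 = $1,437.89

$1,437.89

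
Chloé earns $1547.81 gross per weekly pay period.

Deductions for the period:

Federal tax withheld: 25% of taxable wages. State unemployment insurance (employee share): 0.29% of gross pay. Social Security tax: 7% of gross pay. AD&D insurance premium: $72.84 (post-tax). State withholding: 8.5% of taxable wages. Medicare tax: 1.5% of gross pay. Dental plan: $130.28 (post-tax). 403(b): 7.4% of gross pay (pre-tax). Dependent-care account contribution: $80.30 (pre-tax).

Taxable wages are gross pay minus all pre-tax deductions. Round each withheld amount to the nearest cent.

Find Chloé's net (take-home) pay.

403(b): $1547.81 × 0.074 = $114.54
Dependent-care account contribution: $80.30
Pre-tax total = $114.54 + $80.30 = $194.84
Taxable wages = $1547.81 − $194.84 = $1352.97
Federal tax withheld: $1352.97 × 0.25 = $338.24
State withholding: $1352.97 × 0.085 = $115.00
State unemployment insurance (employee share): $1547.81 × 0.0029 = $4.49
Medicare tax: $1547.81 × 0.015 = $23.22
Social Security tax: $1547.81 × 0.07 = $108.35
AD&D insurance premium: $72.84
Dental plan: $130.28
Total deductions = $114.54 + $80.30 + $338.24 + $115.00 + $4.49 + $23.22 + $108.35 + $72.84 + $130.28 = $987.26
Net pay = $1547.81 − $987.26 = $560.55

$560.55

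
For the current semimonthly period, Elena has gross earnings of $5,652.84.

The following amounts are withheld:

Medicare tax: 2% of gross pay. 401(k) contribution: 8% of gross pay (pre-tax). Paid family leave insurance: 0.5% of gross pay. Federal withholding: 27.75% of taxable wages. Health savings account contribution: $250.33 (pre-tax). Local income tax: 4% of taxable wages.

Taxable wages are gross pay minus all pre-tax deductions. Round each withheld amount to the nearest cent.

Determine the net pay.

$3,237.25

Health savings account contribution: $250.33
401(k) contribution: $5,652.84 × 0.08 = $452.23
Pre-tax total = $250.33 + $452.23 = $702.56
Taxable wages = $5,652.84 − $702.56 = $4,950.28
Federal withholding: $4,950.28 × 0.2775 = $1,373.70
Local income tax: $4,950.28 × 0.04 = $198.01
Paid family leave insurance: $5,652.84 × 0.005 = $28.26
Medicare tax: $5,652.84 × 0.02 = $113.06
Total deductions = $250.33 + $452.23 + $1,373.70 + $198.01 + $28.26 + $113.06 = $2,415.59
Net pay = $5,652.84 − $2,415.59 = $3,237.25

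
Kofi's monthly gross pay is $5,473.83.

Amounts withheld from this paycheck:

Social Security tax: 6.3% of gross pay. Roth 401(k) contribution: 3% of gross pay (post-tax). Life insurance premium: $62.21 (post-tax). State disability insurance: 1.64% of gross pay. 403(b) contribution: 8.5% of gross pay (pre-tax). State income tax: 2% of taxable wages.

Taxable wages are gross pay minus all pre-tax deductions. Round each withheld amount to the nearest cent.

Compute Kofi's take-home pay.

$4,247.34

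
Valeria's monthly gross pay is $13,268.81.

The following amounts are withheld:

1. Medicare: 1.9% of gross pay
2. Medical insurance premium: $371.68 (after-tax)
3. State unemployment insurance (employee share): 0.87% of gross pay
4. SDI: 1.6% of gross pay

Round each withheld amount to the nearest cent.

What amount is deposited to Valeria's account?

$12,317.28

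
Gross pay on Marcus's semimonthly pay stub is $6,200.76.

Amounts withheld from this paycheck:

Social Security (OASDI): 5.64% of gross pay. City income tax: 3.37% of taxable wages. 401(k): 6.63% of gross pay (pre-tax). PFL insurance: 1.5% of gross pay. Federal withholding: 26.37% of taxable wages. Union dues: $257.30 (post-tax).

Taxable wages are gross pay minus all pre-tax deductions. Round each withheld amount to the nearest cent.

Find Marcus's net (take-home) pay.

$3,367.78

401(k): $6,200.76 × 0.0663 = $411.11
Taxable wages = $6,200.76 − $411.11 = $5,789.65
City income tax: $5,789.65 × 0.0337 = $195.11
Federal withholding: $5,789.65 × 0.2637 = $1,526.73
Social Security (OASDI): $6,200.76 × 0.0564 = $349.72
PFL insurance: $6,200.76 × 0.015 = $93.01
Union dues: $257.30
Total deductions = $411.11 + $195.11 + $1,526.73 + $349.72 + $93.01 + $257.30 = $2,832.98
Net pay = $6,200.76 − $2,832.98 = $3,367.78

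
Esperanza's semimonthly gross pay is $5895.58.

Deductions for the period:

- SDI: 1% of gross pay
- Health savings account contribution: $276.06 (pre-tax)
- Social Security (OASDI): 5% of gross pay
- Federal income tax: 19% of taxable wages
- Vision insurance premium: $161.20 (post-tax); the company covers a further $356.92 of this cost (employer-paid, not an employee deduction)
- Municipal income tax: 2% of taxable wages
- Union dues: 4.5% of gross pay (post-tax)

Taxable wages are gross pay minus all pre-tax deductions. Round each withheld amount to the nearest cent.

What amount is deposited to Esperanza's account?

$3659.18

Health savings account contribution: $276.06
Taxable wages = $5895.58 − $276.06 = $5619.52
Federal income tax: $5619.52 × 0.19 = $1067.71
Municipal income tax: $5619.52 × 0.02 = $112.39
SDI: $5895.58 × 0.01 = $58.96
Social Security (OASDI): $5895.58 × 0.05 = $294.78
Vision insurance premium: $161.20
Union dues: $5895.58 × 0.045 = $265.30
(Employer's $356.92 toward vision insurance premium is not withheld from the employee.)
Total deductions = $276.06 + $1067.71 + $112.39 + $58.96 + $294.78 + $161.20 + $265.30 = $2236.40
Net pay = $5895.58 − $2236.40 = $3659.18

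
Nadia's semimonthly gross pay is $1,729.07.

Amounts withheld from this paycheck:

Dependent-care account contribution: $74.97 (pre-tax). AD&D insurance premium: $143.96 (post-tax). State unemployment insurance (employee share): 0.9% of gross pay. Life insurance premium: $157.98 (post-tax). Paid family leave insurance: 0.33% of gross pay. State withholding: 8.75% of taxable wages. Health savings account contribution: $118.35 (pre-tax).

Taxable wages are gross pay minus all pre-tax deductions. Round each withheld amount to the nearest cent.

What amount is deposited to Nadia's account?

$1,078.16

Health savings account contribution: $118.35
Dependent-care account contribution: $74.97
Pre-tax total = $118.35 + $74.97 = $193.32
Taxable wages = $1,729.07 − $193.32 = $1,535.75
State withholding: $1,535.75 × 0.0875 = $134.38
Paid family leave insurance: $1,729.07 × 0.0033 = $5.71
State unemployment insurance (employee share): $1,729.07 × 0.009 = $15.56
Life insurance premium: $157.98
AD&D insurance premium: $143.96
Total deductions = $118.35 + $74.97 + $134.38 + $5.71 + $15.56 + $157.98 + $143.96 = $650.91
Net pay = $1,729.07 − $650.91 = $1,078.16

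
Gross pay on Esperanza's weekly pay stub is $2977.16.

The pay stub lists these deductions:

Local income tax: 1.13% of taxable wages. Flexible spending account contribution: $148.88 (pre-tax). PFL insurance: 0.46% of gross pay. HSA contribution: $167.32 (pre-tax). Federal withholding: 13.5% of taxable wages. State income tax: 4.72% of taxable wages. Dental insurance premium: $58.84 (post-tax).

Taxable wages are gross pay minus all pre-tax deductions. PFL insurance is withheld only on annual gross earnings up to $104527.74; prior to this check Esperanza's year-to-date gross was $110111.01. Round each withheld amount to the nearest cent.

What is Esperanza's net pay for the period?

HSA contribution: $167.32
Flexible spending account contribution: $148.88
Pre-tax total = $167.32 + $148.88 = $316.20
Taxable wages = $2977.16 − $316.20 = $2660.96
Local income tax: $2660.96 × 0.0113 = $30.07
Federal withholding: $2660.96 × 0.135 = $359.23
State income tax: $2660.96 × 0.0472 = $125.60
PFL insurance: annual cap $104527.74 already reached (YTD $110111.01), so $0.00
Dental insurance premium: $58.84
Total deductions = $167.32 + $148.88 + $30.07 + $359.23 + $125.60 + $0.00 + $58.84 = $889.94
Net pay = $2977.16 − $889.94 = $2087.22

$2087.22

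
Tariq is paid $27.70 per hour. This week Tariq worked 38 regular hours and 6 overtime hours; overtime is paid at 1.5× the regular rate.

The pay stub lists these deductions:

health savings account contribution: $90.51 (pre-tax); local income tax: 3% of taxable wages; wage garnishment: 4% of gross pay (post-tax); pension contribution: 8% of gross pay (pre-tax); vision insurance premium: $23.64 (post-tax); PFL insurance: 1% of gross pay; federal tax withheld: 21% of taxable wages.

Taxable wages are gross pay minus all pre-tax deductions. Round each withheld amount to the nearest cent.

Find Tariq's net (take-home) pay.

$752.76

Regular pay: 38 × $27.70 = $1,052.60
Overtime pay: 6 × $27.70 × 1.5 = $249.30
Gross pay = $1,052.60 + $249.30 = $1,301.90
Health savings account contribution: $90.51
Pension contribution: $1,301.90 × 0.08 = $104.15
Pre-tax total = $90.51 + $104.15 = $194.66
Taxable wages = $1,301.90 − $194.66 = $1,107.24
Federal tax withheld: $1,107.24 × 0.21 = $232.52
Local income tax: $1,107.24 × 0.03 = $33.22
PFL insurance: $1,301.90 × 0.01 = $13.02
Vision insurance premium: $23.64
Wage garnishment: $1,301.90 × 0.04 = $52.08
Total deductions = $90.51 + $104.15 + $232.52 + $33.22 + $13.02 + $23.64 + $52.08 = $549.14
Net pay = $1,301.90 − $549.14 = $752.76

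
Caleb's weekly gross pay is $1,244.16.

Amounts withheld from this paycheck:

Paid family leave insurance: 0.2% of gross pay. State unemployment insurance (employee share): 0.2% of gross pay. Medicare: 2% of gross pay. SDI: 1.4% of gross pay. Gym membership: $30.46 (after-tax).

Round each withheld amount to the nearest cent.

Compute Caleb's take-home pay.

$1,166.42

Medicare: $1,244.16 × 0.02 = $24.88
State unemployment insurance (employee share): $1,244.16 × 0.002 = $2.49
SDI: $1,244.16 × 0.014 = $17.42
Paid family leave insurance: $1,244.16 × 0.002 = $2.49
Gym membership: $30.46
Total deductions = $24.88 + $2.49 + $17.42 + $2.49 + $30.46 = $77.74
Net pay = $1,244.16 − $77.74 = $1,166.42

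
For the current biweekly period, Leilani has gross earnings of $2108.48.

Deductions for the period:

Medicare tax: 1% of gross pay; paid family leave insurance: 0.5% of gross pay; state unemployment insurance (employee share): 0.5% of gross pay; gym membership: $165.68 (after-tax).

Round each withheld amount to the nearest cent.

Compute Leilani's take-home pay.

$1900.64

State unemployment insurance (employee share): $2108.48 × 0.005 = $10.54
Paid family leave insurance: $2108.48 × 0.005 = $10.54
Medicare tax: $2108.48 × 0.01 = $21.08
Gym membership: $165.68
Total deductions = $10.54 + $10.54 + $21.08 + $165.68 = $207.84
Net pay = $2108.48 − $207.84 = $1900.64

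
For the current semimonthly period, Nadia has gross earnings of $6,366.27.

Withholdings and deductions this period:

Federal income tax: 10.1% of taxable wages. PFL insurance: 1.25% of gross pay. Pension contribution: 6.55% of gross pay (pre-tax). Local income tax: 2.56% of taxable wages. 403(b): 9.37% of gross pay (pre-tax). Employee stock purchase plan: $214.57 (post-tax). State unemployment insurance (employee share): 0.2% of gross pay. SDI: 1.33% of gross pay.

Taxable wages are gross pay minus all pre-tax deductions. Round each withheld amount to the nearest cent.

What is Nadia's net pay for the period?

Pension contribution: $6,366.27 × 0.0655 = $416.99
403(b): $6,366.27 × 0.0937 = $596.52
Pre-tax total = $416.99 + $596.52 = $1,013.51
Taxable wages = $6,366.27 − $1,013.51 = $5,352.76
Local income tax: $5,352.76 × 0.0256 = $137.03
Federal income tax: $5,352.76 × 0.101 = $540.63
SDI: $6,366.27 × 0.0133 = $84.67
PFL insurance: $6,366.27 × 0.0125 = $79.58
State unemployment insurance (employee share): $6,366.27 × 0.002 = $12.73
Employee stock purchase plan: $214.57
Total deductions = $416.99 + $596.52 + $137.03 + $540.63 + $84.67 + $79.58 + $12.73 + $214.57 = $2,082.72
Net pay = $6,366.27 − $2,082.72 = $4,283.55

$4,283.55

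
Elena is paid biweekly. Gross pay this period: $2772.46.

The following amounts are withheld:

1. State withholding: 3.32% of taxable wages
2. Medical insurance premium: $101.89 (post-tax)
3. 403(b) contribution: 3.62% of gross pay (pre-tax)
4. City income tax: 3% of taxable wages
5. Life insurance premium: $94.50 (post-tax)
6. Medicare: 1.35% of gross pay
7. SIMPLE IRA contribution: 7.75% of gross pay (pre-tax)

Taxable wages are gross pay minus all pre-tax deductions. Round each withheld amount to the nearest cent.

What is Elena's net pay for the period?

$2068.11

403(b) contribution: $2772.46 × 0.0362 = $100.36
SIMPLE IRA contribution: $2772.46 × 0.0775 = $214.87
Pre-tax total = $100.36 + $214.87 = $315.23
Taxable wages = $2772.46 − $315.23 = $2457.23
City income tax: $2457.23 × 0.03 = $73.72
State withholding: $2457.23 × 0.0332 = $81.58
Medicare: $2772.46 × 0.0135 = $37.43
Medical insurance premium: $101.89
Life insurance premium: $94.50
Total deductions = $100.36 + $214.87 + $73.72 + $81.58 + $37.43 + $101.89 + $94.50 = $704.35
Net pay = $2772.46 − $704.35 = $2068.11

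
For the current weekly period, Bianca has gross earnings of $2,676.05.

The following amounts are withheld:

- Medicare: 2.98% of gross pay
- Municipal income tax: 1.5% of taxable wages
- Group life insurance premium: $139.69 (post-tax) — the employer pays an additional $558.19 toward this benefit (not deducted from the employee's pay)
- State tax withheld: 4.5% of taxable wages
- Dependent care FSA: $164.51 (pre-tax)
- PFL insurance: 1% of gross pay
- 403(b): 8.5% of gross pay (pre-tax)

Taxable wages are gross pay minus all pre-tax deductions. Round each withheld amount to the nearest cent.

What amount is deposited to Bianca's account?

Dependent care FSA: $164.51
403(b): $2,676.05 × 0.085 = $227.46
Pre-tax total = $164.51 + $227.46 = $391.97
Taxable wages = $2,676.05 − $391.97 = $2,284.08
State tax withheld: $2,284.08 × 0.045 = $102.78
Municipal income tax: $2,284.08 × 0.015 = $34.26
Medicare: $2,676.05 × 0.0298 = $79.75
PFL insurance: $2,676.05 × 0.01 = $26.76
Group life insurance premium: $139.69
(Employer's $558.19 toward group life insurance premium is not withheld from the employee.)
Total deductions = $164.51 + $227.46 + $102.78 + $34.26 + $79.75 + $26.76 + $139.69 = $775.21
Net pay = $2,676.05 − $775.21 = $1,900.84

$1,900.84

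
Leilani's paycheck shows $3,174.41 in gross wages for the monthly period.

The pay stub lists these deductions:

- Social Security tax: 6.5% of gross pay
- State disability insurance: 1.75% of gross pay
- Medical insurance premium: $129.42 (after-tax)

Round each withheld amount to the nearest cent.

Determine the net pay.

Social Security tax: $3,174.41 × 0.065 = $206.34
State disability insurance: $3,174.41 × 0.0175 = $55.55
Medical insurance premium: $129.42
Total deductions = $206.34 + $55.55 + $129.42 = $391.31
Net pay = $3,174.41 − $391.31 = $2,783.10

$2,783.10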